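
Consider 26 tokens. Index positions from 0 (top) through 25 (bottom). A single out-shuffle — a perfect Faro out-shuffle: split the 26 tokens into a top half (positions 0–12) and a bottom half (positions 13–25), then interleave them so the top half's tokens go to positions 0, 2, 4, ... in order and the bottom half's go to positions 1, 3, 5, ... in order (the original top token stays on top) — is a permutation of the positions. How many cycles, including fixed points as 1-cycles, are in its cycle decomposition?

4

Trace each unvisited position around until it returns:
(0) (1 2 4 8 16 7 ... len 20) (5 10 20 15) (25)
4 cycles in total.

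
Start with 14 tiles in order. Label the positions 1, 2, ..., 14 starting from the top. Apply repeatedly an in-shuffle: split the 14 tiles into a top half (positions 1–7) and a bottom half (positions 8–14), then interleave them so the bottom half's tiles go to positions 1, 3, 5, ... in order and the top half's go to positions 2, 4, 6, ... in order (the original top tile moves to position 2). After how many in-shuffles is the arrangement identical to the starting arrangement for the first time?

The in-shuffle permutes the 14 positions with cycle lengths [2, 4, 4, 4].
Every tile is home exactly when every cycle has completed a whole number of laps, i.e. after lcm(2, 4) = 4 in-shuffles.

4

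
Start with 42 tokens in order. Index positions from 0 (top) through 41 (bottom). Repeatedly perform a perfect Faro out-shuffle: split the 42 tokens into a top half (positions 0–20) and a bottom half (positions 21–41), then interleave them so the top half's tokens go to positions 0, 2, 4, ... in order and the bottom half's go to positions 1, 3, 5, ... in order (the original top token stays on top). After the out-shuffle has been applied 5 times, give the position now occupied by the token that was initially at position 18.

Track the token's position through each out-shuffle:
18 → 36 → 31 → 21 → 1 → 2

2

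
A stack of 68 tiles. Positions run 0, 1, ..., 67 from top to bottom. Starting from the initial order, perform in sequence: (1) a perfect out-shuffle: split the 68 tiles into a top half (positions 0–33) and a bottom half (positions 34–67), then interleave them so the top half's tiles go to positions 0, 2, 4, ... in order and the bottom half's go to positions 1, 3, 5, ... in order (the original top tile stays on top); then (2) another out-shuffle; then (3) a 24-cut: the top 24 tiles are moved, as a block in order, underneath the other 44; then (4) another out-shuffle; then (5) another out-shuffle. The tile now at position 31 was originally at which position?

Undo the operations in reverse order, starting from position 31:
  undo op 5 (out-shuffle, from bottom half): 31 ← 49
  undo op 4 (out-shuffle, from bottom half): 49 ← 58
  undo op 3 (cut 24): 58 ← 14
  undo op 2 (out-shuffle, from top half): 14 ← 7
  undo op 1 (out-shuffle, from bottom half): 7 ← 37
So the tile at position 31 came from original position 37.

37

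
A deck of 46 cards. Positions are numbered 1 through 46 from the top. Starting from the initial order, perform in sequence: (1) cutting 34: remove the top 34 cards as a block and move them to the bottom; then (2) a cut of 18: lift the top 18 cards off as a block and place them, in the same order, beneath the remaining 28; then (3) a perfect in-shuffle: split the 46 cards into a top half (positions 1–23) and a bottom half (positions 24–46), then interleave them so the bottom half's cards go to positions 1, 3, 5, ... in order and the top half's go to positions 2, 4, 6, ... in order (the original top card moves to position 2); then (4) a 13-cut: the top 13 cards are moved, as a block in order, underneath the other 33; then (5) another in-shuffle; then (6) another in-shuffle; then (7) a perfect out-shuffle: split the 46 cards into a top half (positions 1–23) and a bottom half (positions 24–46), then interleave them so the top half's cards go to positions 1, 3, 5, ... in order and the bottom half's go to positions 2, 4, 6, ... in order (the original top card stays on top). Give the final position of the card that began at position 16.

10

Track the card from position 16 forward through each operation:
  after op 1 (cut 34): 16 → 28
  after op 2 (cut 18): 28 → 10
  after op 3 (in-shuffle): 10 → 20
  after op 4 (cut 13): 20 → 7
  after op 5 (in-shuffle): 7 → 14
  after op 6 (in-shuffle): 14 → 28
  after op 7 (out-shuffle): 28 → 10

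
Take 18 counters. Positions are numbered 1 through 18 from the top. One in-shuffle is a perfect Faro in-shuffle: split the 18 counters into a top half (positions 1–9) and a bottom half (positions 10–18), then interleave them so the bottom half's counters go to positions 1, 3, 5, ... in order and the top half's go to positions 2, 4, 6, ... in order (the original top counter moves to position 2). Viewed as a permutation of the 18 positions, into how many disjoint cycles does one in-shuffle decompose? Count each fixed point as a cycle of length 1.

1

Trace each unvisited position around until it returns:
(1 2 4 8 16 13 ... len 18)
1 cycle in total.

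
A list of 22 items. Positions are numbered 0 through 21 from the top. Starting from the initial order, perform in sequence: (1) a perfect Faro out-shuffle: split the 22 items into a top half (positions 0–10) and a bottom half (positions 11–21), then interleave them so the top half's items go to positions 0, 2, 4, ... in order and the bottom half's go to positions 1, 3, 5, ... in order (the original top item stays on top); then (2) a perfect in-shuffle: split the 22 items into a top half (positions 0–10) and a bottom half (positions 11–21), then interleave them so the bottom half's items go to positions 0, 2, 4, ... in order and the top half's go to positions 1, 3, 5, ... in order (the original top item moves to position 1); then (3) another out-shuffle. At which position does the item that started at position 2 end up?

18

Track the item from position 2 forward through each operation:
  after op 1 (out-shuffle): 2 → 4
  after op 2 (in-shuffle): 4 → 9
  after op 3 (out-shuffle): 9 → 18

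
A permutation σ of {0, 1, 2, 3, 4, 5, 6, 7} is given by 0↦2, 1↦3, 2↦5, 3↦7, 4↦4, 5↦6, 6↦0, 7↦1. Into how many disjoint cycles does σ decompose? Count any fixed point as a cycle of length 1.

Cycle decomposition: (0 2 5 6) (1 3 7) (4).
3 cycles.

3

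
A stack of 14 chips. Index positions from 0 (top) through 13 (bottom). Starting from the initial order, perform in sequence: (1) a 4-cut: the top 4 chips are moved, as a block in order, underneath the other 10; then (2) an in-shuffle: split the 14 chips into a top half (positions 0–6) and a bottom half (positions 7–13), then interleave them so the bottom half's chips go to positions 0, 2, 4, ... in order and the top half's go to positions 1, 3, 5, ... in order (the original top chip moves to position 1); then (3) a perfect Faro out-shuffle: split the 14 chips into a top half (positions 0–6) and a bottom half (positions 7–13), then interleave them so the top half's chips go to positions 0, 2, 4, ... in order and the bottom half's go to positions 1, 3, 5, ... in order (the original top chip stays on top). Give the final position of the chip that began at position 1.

Track the chip from position 1 forward through each operation:
  after op 1 (cut 4): 1 → 11
  after op 2 (in-shuffle): 11 → 8
  after op 3 (out-shuffle): 8 → 3

3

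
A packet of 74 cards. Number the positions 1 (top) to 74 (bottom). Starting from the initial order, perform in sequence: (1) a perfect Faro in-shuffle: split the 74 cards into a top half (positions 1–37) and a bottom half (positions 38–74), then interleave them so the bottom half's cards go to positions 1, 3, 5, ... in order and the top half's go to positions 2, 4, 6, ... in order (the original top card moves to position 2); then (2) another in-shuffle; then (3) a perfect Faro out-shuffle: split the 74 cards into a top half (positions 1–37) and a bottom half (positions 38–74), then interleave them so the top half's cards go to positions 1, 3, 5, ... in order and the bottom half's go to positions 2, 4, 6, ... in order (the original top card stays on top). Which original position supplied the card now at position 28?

Undo the operations in reverse order, starting from position 28:
  undo op 3 (out-shuffle, from bottom half): 28 ← 51
  undo op 2 (in-shuffle, from bottom half): 51 ← 63
  undo op 1 (in-shuffle, from bottom half): 63 ← 69
So the card at position 28 came from original position 69.

69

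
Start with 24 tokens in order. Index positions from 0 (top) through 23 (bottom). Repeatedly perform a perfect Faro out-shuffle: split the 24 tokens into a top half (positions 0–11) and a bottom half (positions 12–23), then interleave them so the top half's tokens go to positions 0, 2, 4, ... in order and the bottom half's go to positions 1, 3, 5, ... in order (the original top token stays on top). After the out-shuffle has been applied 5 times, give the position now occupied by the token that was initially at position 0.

Position 0 is a fixed point of every out-shuffle, so the token never moves.

0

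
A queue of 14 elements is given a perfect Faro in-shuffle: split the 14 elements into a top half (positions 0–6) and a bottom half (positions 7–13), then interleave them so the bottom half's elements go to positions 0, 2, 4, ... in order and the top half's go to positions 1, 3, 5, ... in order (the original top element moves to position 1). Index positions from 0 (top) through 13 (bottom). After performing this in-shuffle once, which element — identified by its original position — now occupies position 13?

6

Work backwards from position 13, undoing one in-shuffle at a time:
13 ← 6
So the element now at position 13 started at position 6.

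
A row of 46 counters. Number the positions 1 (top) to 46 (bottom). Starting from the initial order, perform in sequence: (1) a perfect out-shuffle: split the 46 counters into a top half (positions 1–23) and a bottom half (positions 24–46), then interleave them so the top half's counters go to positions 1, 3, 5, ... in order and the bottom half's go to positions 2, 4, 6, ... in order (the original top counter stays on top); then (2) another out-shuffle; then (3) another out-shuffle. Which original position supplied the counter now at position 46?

46

Undo the operations in reverse order, starting from position 46:
  undo op 3 (out-shuffle, from bottom half): 46 ← 46
  undo op 2 (out-shuffle, from bottom half): 46 ← 46
  undo op 1 (out-shuffle, from bottom half): 46 ← 46
So the counter at position 46 came from original position 46.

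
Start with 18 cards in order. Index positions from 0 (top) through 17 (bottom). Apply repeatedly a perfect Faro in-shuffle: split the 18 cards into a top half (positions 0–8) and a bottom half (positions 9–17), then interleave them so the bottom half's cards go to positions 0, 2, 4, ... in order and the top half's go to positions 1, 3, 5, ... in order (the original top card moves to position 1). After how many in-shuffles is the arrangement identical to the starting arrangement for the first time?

The in-shuffle permutes the 18 positions with cycle lengths [18].
Every card is home exactly when every cycle has completed a whole number of laps, i.e. after lcm(18) = 18 in-shuffles.

18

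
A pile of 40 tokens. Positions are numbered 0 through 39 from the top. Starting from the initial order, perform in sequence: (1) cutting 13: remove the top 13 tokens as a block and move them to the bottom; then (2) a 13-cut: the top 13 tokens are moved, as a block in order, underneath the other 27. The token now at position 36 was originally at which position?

Undo the operations in reverse order, starting from position 36:
  undo op 2 (cut 13): 36 ← 9
  undo op 1 (cut 13): 9 ← 22
So the token at position 36 came from original position 22.

22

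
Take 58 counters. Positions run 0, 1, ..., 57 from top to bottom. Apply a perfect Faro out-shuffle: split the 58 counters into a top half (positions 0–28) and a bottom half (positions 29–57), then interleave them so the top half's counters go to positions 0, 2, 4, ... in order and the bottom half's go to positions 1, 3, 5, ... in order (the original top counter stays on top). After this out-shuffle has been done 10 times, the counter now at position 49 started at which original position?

4

Work backwards from position 49, undoing one out-shuffle at a time:
49 ← 53 ← 55 ← 56 ← 28 ← 14 ← 7 ← 32 ← 16 ← 8 ← 4
So the counter now at position 49 started at position 4.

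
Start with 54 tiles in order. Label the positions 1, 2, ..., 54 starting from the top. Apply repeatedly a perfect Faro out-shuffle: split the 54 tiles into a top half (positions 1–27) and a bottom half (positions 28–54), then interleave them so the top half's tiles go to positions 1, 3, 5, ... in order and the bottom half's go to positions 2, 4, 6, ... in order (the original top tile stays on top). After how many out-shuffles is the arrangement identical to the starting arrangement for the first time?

The out-shuffle permutes the 54 positions with cycle lengths [1, 1, 52].
Every tile is home exactly when every cycle has completed a whole number of laps, i.e. after lcm(1, 52) = 52 out-shuffles.

52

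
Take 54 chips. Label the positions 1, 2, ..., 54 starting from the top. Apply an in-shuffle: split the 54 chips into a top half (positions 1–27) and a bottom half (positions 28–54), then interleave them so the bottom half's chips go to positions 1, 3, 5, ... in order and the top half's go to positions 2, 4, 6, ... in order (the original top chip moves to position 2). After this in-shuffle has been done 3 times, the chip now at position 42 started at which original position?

Work backwards from position 42, undoing one in-shuffle at a time:
42 ← 21 ← 38 ← 19
So the chip now at position 42 started at position 19.

19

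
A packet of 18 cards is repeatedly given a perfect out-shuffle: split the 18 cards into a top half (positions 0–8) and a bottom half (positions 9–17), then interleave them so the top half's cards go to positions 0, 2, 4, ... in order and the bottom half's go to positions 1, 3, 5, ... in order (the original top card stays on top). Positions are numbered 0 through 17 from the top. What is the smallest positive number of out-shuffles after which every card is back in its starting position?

The out-shuffle permutes the 18 positions with cycle lengths [1, 1, 8, 8].
Every card is home exactly when every cycle has completed a whole number of laps, i.e. after lcm(1, 8) = 8 out-shuffles.

8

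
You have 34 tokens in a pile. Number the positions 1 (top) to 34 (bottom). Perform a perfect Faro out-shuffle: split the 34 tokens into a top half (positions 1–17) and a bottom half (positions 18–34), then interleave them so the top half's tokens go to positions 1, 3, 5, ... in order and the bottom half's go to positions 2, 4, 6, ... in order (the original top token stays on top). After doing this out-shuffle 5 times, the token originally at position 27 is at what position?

Track the token's position through each out-shuffle:
27 → 20 → 6 → 11 → 21 → 8

8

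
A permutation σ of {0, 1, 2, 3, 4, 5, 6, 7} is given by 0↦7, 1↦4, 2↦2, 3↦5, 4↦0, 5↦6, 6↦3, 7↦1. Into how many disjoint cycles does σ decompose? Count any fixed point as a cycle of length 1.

3

Cycle decomposition: (0 7 1 4) (2) (3 5 6).
3 cycles.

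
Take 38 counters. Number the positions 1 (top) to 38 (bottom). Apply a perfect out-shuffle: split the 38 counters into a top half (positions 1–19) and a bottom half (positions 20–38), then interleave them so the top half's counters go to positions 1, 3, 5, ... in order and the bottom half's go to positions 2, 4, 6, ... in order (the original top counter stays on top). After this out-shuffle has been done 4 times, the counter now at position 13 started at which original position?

11

Work backwards from position 13, undoing one out-shuffle at a time:
13 ← 7 ← 4 ← 21 ← 11
So the counter now at position 13 started at position 11.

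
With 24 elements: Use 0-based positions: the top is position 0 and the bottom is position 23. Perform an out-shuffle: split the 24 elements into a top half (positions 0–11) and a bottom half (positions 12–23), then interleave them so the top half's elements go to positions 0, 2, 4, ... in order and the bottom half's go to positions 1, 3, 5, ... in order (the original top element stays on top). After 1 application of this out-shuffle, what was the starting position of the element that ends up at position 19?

21

Work backwards from position 19, undoing one out-shuffle at a time:
19 ← 21
So the element now at position 19 started at position 21.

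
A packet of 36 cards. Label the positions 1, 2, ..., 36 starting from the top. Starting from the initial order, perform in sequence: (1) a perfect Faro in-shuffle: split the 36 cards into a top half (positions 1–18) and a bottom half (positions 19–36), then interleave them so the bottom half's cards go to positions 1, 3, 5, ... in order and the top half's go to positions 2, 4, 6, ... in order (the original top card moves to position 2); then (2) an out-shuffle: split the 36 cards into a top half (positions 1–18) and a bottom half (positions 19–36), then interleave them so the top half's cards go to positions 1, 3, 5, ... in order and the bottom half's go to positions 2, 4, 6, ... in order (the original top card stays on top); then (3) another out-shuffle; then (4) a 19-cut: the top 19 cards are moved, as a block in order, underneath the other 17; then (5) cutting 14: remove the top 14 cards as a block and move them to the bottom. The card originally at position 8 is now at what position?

Track the card from position 8 forward through each operation:
  after op 1 (in-shuffle): 8 → 16
  after op 2 (out-shuffle): 16 → 31
  after op 3 (out-shuffle): 31 → 26
  after op 4 (cut 19): 26 → 7
  after op 5 (cut 14): 7 → 29

29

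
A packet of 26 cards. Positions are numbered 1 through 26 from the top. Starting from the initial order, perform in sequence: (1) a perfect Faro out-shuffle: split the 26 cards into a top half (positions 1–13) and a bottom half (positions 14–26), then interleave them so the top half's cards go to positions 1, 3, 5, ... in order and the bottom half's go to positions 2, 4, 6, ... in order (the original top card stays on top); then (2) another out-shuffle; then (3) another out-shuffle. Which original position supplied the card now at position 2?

Undo the operations in reverse order, starting from position 2:
  undo op 3 (out-shuffle, from bottom half): 2 ← 14
  undo op 2 (out-shuffle, from bottom half): 14 ← 20
  undo op 1 (out-shuffle, from bottom half): 20 ← 23
So the card at position 2 came from original position 23.

23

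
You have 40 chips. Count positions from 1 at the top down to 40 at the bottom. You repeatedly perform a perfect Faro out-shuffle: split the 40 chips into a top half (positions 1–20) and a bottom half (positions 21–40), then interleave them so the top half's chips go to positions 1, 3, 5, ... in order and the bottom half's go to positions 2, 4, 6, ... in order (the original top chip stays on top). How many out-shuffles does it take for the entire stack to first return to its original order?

12

The out-shuffle permutes the 40 positions with cycle lengths [1, 1, 2, 12, 12, 12].
Every chip is home exactly when every cycle has completed a whole number of laps, i.e. after lcm(1, 2, 12) = 12 out-shuffles.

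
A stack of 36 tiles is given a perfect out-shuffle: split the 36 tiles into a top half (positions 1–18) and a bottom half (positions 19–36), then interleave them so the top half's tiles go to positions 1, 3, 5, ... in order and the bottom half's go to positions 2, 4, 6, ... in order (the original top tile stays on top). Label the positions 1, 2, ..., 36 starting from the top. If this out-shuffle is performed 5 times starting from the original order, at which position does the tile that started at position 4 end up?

27

Track the tile's position through each out-shuffle:
4 → 7 → 13 → 25 → 14 → 27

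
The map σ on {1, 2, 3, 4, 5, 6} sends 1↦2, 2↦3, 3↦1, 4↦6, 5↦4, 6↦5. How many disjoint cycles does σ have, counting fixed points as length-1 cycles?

Cycle decomposition: (1 2 3) (4 6 5).
2 cycles.

2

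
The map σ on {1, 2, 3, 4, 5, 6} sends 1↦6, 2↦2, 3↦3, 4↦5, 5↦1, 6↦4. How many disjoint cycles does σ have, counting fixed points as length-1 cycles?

3

Cycle decomposition: (1 6 4 5) (2) (3).
3 cycles.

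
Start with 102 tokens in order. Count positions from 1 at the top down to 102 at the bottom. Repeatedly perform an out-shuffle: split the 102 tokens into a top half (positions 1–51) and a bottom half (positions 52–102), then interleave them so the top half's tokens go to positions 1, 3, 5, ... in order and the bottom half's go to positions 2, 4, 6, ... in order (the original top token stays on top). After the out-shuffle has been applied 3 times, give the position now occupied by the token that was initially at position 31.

39

Track the token's position through each out-shuffle:
31 → 61 → 20 → 39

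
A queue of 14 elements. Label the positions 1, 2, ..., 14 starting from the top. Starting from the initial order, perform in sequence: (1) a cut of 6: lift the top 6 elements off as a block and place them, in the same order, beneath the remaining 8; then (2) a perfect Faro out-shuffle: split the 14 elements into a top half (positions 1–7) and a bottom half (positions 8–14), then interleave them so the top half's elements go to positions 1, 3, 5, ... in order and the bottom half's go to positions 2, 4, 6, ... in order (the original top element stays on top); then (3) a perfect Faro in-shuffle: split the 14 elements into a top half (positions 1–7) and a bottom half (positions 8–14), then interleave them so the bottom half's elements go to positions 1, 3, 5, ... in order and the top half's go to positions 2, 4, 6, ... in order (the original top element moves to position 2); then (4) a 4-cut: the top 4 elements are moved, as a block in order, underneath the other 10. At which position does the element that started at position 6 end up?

Track the element from position 6 forward through each operation:
  after op 1 (cut 6): 6 → 14
  after op 2 (out-shuffle): 14 → 14
  after op 3 (in-shuffle): 14 → 13
  after op 4 (cut 4): 13 → 9

9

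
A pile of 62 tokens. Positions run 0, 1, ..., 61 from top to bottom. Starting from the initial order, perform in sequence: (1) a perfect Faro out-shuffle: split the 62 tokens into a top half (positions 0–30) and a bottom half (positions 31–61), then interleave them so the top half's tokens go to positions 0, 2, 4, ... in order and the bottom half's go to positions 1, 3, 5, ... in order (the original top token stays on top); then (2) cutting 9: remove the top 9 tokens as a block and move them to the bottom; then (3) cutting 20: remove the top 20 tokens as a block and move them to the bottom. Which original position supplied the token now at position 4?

47

Undo the operations in reverse order, starting from position 4:
  undo op 3 (cut 20): 4 ← 24
  undo op 2 (cut 9): 24 ← 33
  undo op 1 (out-shuffle, from bottom half): 33 ← 47
So the token at position 4 came from original position 47.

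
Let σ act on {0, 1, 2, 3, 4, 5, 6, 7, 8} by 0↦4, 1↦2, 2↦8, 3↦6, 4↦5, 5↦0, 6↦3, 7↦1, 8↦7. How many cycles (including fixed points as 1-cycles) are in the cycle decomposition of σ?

Cycle decomposition: (0 4 5) (1 2 8 7) (3 6).
3 cycles.

3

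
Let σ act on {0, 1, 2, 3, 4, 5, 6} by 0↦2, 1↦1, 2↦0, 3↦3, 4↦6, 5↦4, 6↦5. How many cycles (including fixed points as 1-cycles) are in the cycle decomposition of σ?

4

Cycle decomposition: (0 2) (1) (3) (4 6 5).
4 cycles.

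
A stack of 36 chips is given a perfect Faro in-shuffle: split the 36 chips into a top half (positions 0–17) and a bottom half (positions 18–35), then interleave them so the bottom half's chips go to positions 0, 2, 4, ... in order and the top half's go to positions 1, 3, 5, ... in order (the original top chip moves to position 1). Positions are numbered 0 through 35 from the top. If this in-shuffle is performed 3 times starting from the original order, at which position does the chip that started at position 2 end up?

23

Track the chip's position through each in-shuffle:
2 → 5 → 11 → 23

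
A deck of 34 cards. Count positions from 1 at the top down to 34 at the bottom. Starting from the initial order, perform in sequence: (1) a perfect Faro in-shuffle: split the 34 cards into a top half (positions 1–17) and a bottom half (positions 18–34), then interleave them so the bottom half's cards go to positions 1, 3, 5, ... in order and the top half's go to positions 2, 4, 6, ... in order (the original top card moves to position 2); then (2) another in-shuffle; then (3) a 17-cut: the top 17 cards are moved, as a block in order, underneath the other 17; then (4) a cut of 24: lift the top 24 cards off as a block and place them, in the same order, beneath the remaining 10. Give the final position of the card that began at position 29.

4

Track the card from position 29 forward through each operation:
  after op 1 (in-shuffle): 29 → 23
  after op 2 (in-shuffle): 23 → 11
  after op 3 (cut 17): 11 → 28
  after op 4 (cut 24): 28 → 4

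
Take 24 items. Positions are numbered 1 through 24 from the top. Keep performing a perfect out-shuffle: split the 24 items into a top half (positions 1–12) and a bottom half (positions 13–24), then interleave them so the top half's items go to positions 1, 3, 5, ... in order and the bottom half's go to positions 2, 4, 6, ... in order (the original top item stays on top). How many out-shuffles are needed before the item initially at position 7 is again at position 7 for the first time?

Follow position 7 under repeated out-shuffles:
7 → 13 → 2 → 3 → 5 → 9 → 17 → 10 → 19 → 14 → 4 → 7
It first returns after 11 out-shuffles.

11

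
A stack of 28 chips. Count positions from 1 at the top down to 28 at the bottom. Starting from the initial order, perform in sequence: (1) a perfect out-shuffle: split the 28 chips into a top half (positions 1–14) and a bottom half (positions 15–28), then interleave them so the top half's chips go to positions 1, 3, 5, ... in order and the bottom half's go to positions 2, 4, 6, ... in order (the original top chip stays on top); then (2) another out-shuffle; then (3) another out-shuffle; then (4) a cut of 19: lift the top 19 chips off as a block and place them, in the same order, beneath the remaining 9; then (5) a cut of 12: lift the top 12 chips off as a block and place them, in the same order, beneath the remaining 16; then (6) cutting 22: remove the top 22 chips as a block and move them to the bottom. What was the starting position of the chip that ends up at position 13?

Undo the operations in reverse order, starting from position 13:
  undo op 6 (cut 22): 13 ← 7
  undo op 5 (cut 12): 7 ← 19
  undo op 4 (cut 19): 19 ← 10
  undo op 3 (out-shuffle, from bottom half): 10 ← 19
  undo op 2 (out-shuffle, from top half): 19 ← 10
  undo op 1 (out-shuffle, from bottom half): 10 ← 19
So the chip at position 13 came from original position 19.

19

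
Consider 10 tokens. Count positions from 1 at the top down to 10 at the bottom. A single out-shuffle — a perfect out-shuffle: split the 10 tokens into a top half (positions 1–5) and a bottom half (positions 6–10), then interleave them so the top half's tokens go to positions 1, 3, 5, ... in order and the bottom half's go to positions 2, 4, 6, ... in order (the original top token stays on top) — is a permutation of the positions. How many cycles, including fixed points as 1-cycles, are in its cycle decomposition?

Trace each unvisited position around until it returns:
(1) (2 3 5 9 8 6) (4 7) (10)
4 cycles in total.

4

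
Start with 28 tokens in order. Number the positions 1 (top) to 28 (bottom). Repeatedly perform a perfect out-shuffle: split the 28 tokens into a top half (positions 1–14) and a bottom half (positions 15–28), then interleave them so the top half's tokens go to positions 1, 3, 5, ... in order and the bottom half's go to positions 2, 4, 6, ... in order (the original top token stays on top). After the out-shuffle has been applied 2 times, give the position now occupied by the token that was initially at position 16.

7

Track the token's position through each out-shuffle:
16 → 4 → 7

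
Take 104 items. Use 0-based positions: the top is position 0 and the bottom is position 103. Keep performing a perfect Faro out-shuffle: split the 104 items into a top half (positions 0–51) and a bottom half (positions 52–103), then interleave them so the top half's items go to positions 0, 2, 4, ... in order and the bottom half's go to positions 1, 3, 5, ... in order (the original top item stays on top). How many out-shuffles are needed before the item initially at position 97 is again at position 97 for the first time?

51

Follow position 97 under repeated out-shuffles:
97 → 91 → 79 → 55 → 7 → 14 → 28 → 56 → ... → 97 (length 51)
It first returns after 51 out-shuffles.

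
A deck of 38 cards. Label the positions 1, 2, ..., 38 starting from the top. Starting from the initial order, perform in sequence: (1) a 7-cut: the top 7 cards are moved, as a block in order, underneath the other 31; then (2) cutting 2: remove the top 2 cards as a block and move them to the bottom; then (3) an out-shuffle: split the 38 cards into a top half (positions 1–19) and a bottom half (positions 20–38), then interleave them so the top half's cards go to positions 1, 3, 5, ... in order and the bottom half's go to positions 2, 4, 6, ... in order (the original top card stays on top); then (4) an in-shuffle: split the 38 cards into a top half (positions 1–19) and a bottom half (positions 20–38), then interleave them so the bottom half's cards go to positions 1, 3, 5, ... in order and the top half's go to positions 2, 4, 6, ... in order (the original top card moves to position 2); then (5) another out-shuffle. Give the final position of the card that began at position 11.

Track the card from position 11 forward through each operation:
  after op 1 (cut 7): 11 → 4
  after op 2 (cut 2): 4 → 2
  after op 3 (out-shuffle): 2 → 3
  after op 4 (in-shuffle): 3 → 6
  after op 5 (out-shuffle): 6 → 11

11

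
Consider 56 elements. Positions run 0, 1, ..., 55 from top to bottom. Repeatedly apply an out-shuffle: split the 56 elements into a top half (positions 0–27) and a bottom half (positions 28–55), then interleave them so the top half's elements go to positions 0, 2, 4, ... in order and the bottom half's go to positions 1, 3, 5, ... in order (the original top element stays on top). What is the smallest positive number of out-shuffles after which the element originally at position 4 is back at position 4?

20

Follow position 4 under repeated out-shuffles:
4 → 8 → 16 → 32 → 9 → 18 → 36 → 17 → 34 → 13 → 26 → 52 → 49 → 43 → 31 → 7 → 14 → 28 → 1 → 2 → 4
It first returns after 20 out-shuffles.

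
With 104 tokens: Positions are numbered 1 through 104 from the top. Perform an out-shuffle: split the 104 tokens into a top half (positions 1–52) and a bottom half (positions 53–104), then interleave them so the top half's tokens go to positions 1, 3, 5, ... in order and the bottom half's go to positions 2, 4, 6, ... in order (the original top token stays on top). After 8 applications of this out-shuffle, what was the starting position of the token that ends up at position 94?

42

Work backwards from position 94, undoing one out-shuffle at a time:
94 ← 99 ← 50 ← 77 ← 39 ← 20 ← 62 ← 83 ← 42
So the token now at position 94 started at position 42.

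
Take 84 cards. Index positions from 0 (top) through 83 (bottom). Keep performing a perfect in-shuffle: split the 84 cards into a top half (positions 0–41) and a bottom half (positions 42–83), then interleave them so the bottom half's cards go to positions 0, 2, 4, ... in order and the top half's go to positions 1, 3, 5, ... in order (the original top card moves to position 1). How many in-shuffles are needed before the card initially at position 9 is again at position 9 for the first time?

Follow position 9 under repeated in-shuffles:
9 → 19 → 39 → 79 → 74 → 64 → 44 → 4 → 9
It first returns after 8 in-shuffles.

8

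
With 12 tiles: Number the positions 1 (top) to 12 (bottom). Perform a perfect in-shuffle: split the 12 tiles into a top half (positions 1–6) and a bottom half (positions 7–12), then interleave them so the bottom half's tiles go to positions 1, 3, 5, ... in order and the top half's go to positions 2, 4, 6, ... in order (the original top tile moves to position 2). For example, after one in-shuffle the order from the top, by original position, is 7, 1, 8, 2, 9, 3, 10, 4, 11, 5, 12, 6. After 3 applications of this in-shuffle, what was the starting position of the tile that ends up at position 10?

Work backwards from position 10, undoing one in-shuffle at a time:
10 ← 5 ← 9 ← 11
So the tile now at position 10 started at position 11.

11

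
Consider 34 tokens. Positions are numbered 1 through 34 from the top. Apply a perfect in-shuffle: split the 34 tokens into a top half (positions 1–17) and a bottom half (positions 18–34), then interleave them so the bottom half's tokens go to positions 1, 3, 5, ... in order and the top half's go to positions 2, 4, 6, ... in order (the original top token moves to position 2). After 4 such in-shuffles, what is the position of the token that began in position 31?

6

Track the token's position through each in-shuffle:
31 → 27 → 19 → 3 → 6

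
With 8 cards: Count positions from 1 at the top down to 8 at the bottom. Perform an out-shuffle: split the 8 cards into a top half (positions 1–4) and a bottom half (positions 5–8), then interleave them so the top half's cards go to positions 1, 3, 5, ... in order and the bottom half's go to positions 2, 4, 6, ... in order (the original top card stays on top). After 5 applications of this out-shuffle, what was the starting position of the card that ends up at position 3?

5

Work backwards from position 3, undoing one out-shuffle at a time:
3 ← 2 ← 5 ← 3 ← 2 ← 5
So the card now at position 3 started at position 5.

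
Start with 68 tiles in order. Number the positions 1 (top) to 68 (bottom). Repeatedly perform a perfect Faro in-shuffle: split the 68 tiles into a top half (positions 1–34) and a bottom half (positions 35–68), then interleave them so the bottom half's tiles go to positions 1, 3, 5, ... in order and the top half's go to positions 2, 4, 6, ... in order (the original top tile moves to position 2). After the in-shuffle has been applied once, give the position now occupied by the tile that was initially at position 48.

27

Track the tile's position through each in-shuffle:
48 → 27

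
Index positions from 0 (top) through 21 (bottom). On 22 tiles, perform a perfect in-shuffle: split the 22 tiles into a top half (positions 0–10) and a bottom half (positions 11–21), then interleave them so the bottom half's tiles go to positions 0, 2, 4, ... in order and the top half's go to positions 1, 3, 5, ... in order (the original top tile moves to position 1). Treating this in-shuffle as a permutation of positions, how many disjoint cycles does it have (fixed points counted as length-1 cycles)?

2

Trace each unvisited position around until it returns:
(0 1 3 7 15 8 ... len 11) (4 9 19 16 10 21 ... len 11)
2 cycles in total.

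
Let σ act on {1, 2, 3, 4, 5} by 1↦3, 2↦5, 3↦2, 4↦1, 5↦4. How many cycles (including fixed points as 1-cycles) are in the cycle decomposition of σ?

1

Cycle decomposition: (1 3 2 5 4).
1 cycle.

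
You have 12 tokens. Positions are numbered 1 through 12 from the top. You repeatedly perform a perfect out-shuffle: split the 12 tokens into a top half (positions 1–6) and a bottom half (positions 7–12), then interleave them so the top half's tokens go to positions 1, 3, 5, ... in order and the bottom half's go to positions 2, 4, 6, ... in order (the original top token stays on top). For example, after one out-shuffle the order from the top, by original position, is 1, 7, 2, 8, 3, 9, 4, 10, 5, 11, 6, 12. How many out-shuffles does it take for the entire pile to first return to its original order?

10

The out-shuffle permutes the 12 positions with cycle lengths [1, 1, 10].
Every token is home exactly when every cycle has completed a whole number of laps, i.e. after lcm(1, 10) = 10 out-shuffles.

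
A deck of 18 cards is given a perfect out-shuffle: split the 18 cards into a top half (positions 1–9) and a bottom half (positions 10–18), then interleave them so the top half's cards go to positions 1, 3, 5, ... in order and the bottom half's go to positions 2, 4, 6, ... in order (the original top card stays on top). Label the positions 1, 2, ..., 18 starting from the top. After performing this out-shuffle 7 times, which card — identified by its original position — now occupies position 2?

3

Work backwards from position 2, undoing one out-shuffle at a time:
2 ← 10 ← 14 ← 16 ← 17 ← 9 ← 5 ← 3
So the card now at position 2 started at position 3.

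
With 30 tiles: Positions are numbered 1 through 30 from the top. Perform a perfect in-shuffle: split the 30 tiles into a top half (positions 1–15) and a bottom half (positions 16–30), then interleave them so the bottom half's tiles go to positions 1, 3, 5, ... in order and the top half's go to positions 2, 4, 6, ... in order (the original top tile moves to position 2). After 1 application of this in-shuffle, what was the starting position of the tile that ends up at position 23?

27

Work backwards from position 23, undoing one in-shuffle at a time:
23 ← 27
So the tile now at position 23 started at position 27.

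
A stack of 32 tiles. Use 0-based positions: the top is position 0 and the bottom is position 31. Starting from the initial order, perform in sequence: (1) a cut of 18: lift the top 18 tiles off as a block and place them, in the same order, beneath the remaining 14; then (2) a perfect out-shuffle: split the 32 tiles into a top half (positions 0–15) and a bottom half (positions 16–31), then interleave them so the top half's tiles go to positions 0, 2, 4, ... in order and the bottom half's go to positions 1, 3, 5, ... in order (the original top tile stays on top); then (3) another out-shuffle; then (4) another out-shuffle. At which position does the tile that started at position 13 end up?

Track the tile from position 13 forward through each operation:
  after op 1 (cut 18): 13 → 27
  after op 2 (out-shuffle): 27 → 23
  after op 3 (out-shuffle): 23 → 15
  after op 4 (out-shuffle): 15 → 30

30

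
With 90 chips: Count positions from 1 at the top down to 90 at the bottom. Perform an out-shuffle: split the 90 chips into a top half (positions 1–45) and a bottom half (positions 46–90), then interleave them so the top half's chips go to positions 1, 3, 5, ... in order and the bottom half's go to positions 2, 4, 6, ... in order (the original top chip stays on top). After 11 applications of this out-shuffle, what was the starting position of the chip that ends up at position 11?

11

Work backwards from position 11, undoing one out-shuffle at a time:
11 ← 6 ← 48 ← 69 ← 35 ← 18 ← 54 ← 72 ← 81 ← 41 ← 21 ← 11
So the chip now at position 11 started at position 11.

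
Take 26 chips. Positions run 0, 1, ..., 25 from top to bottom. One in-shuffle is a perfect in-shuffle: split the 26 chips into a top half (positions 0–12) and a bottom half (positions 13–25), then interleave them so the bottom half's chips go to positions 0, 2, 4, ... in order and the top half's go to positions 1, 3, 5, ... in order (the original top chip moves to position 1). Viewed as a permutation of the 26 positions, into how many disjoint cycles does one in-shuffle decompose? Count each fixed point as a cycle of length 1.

Trace each unvisited position around until it returns:
(0 1 3 7 15 4 ... len 18) (2 5 11 23 20 14) (8 17)
3 cycles in total.

3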